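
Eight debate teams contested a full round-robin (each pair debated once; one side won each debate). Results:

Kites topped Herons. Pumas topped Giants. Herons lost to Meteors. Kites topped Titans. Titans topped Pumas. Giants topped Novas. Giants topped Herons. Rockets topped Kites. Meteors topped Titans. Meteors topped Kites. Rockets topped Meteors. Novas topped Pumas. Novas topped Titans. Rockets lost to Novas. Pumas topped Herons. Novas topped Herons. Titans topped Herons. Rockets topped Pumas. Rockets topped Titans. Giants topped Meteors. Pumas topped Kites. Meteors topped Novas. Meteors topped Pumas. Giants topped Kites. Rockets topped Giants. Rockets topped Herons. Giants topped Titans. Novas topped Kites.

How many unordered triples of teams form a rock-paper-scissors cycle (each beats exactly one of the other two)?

6

Win totals: Rockets 6, Herons 0, Pumas 3, Titans 2, Kites 2, Giants 5, Novas 5, Meteors 5.
A team with w wins dominates both others in C(w,2) triples; summing gives 15 + 0 + 3 + 1 + 1 + 10 + 10 + 10 = 50 transitive triples.
Total triples C(8,3) = 56, so cyclic triples = 56 − 50 = 6.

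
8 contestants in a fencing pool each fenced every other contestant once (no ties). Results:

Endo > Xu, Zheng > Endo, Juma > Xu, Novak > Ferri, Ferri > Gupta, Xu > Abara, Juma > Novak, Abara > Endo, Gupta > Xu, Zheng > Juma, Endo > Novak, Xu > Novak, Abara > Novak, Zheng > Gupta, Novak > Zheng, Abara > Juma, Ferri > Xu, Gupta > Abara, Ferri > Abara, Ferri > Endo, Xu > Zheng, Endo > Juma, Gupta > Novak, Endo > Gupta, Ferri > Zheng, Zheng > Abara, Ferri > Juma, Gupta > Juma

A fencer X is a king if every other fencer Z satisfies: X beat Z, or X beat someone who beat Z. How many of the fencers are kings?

6

Gupta reaches everyone (king).
Endo reaches everyone (king).
Zheng cannot reach Ferri in two steps.
Juma cannot reach Gupta, Endo in two steps.
Ferri reaches everyone (king).
Xu reaches everyone (king).
Novak reaches everyone (king).
Abara reaches everyone (king).
Kings: Gupta, Endo, Ferri, Xu, Novak, Abara — 6.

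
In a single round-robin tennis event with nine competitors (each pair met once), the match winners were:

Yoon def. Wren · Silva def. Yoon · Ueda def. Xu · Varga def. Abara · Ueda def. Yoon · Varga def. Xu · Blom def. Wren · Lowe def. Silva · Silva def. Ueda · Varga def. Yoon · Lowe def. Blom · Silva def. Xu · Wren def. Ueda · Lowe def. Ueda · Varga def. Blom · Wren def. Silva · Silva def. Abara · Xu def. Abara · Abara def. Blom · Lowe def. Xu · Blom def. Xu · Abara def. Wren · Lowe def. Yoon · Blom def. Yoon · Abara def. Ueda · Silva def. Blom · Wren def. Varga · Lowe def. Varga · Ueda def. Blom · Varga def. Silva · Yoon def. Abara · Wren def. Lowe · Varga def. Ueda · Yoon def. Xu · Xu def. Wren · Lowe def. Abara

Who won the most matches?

Win totals: Silva 5, Varga 6, Lowe 7, Abara 3, Wren 4, Xu 2, Yoon 3, Blom 3, Ueda 3.
Lowe leads with 7 wins (next highest: 6).

Lowe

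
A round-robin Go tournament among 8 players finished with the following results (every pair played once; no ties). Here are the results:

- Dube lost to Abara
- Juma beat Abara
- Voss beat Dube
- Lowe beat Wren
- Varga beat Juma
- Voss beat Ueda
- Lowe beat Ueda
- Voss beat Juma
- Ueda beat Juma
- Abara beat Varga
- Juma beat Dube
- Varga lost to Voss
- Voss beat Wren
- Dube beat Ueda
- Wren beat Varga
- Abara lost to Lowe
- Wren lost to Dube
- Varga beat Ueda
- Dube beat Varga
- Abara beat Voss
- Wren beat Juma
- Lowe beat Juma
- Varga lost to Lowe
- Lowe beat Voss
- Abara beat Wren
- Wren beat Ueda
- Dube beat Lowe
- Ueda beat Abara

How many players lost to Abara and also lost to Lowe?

Abara beat: Wren, Voss, Varga, Dube.
Lowe beat: Wren, Ueda, Voss, Abara, Juma, Varga.
Both beat: Wren, Voss, Varga — 3.

3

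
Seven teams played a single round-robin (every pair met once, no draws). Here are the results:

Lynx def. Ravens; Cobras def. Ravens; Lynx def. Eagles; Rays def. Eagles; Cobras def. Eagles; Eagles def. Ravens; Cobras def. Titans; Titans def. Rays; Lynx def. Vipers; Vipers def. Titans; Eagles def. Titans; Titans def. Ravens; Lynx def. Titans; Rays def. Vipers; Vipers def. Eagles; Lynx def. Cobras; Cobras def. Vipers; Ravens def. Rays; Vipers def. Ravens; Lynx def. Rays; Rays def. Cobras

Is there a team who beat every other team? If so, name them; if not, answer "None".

Lynx has 6 wins out of 6 opponents — a perfect record.

Lynx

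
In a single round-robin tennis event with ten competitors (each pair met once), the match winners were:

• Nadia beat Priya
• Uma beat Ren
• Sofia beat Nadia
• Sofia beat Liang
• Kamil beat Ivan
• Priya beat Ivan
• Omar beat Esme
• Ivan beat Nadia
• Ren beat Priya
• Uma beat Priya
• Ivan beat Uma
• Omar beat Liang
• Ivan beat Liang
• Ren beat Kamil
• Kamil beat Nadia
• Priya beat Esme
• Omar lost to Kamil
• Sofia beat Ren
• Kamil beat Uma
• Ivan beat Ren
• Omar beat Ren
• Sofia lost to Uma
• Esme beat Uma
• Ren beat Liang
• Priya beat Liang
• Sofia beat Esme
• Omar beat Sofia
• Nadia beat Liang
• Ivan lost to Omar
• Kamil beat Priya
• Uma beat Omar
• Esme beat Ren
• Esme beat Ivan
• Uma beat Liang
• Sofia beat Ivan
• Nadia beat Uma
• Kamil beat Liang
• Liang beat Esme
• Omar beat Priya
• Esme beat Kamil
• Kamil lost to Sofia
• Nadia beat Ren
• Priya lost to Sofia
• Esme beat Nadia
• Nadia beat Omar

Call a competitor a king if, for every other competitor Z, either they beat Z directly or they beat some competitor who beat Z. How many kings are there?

Nadia reaches everyone (king).
Omar reaches everyone (king).
Kamil reaches everyone (king).
Ivan reaches everyone (king).
Uma reaches everyone (king).
Esme reaches everyone (king).
Liang cannot reach Omar, Sofia, Priya in two steps.
Sofia reaches everyone (king).
Ren cannot reach Sofia in two steps.
Priya cannot reach Omar, Sofia in two steps.
Kings: Nadia, Omar, Kamil, Ivan, Uma, Esme, Sofia — 7.

7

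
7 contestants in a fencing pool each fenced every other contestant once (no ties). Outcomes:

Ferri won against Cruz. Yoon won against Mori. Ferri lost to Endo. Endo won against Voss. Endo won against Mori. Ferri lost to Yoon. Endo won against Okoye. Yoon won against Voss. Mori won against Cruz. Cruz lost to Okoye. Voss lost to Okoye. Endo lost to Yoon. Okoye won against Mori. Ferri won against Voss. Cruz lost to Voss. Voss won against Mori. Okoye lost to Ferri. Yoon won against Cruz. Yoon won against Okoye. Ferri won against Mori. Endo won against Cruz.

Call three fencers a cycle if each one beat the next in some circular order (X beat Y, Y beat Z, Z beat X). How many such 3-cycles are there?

0

Win totals: Yoon 6, Endo 5, Okoye 3, Ferri 4, Voss 2, Cruz 0, Mori 1.
A fencer with w wins dominates both others in C(w,2) triples; summing gives 15 + 10 + 3 + 6 + 1 + 0 + 0 = 35 transitive triples.
Total triples C(7,3) = 35, so cyclic triples = 35 − 35 = 0.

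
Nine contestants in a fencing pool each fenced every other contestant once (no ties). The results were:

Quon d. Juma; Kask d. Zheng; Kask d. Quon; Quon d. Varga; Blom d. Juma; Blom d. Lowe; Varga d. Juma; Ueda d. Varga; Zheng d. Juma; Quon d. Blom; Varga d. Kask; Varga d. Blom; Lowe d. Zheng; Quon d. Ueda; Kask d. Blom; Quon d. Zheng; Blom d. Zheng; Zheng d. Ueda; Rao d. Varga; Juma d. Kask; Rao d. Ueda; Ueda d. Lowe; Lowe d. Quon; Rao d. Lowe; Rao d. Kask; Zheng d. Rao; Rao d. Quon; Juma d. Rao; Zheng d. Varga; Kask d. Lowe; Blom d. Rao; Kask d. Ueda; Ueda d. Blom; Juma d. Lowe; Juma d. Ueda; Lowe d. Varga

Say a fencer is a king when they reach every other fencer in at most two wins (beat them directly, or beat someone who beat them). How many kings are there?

Kask reaches everyone (king).
Quon reaches everyone (king).
Zheng reaches everyone (king).
Rao reaches everyone (king).
Lowe reaches everyone (king).
Juma reaches everyone (king).
Blom reaches everyone (king).
Ueda reaches everyone (king).
Varga reaches everyone (king).
Kings: Kask, Quon, Zheng, Rao, Lowe, Juma, Blom, Ueda, Varga — 9.

9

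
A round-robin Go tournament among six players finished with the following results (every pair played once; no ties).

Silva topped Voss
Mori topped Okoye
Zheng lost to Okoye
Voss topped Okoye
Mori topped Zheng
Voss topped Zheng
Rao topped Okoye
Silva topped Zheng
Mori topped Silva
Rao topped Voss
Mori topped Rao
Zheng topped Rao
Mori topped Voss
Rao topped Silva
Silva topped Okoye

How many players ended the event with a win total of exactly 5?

Win totals: Rao 3, Zheng 1, Mori 5, Okoye 1, Silva 3, Voss 2.
Exactly 5: Mori — 1 player.

1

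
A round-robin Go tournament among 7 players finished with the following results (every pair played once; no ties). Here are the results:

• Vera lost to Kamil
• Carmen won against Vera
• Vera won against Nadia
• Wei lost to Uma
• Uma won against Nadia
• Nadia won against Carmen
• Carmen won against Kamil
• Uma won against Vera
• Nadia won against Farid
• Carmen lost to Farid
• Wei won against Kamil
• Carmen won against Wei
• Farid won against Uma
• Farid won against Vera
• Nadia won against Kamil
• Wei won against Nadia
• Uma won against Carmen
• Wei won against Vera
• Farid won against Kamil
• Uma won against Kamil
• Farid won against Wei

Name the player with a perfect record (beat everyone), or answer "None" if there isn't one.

Highest win total is Uma with 5 (out of 6 possible).
Uma lost to Farid, so no player went undefeated.

None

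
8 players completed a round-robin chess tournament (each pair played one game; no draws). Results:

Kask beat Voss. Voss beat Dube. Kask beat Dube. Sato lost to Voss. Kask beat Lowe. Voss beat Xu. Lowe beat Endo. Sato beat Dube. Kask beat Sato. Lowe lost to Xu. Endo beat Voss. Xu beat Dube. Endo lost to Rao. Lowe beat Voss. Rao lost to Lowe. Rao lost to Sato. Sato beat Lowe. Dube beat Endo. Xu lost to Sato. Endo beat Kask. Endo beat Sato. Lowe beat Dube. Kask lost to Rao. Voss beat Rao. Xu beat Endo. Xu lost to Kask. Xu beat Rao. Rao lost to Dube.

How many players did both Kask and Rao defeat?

Kask beat: Xu, Dube, Voss, Lowe, Sato.
Rao beat: Endo, Kask.
No one was beaten by both.

0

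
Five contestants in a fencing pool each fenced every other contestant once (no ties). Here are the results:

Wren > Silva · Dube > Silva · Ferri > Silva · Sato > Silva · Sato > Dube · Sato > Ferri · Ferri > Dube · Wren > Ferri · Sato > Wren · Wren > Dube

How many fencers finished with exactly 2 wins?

1

Win totals: Wren 3, Silva 0, Sato 4, Dube 1, Ferri 2.
Exactly 2: Ferri — 1 fencer.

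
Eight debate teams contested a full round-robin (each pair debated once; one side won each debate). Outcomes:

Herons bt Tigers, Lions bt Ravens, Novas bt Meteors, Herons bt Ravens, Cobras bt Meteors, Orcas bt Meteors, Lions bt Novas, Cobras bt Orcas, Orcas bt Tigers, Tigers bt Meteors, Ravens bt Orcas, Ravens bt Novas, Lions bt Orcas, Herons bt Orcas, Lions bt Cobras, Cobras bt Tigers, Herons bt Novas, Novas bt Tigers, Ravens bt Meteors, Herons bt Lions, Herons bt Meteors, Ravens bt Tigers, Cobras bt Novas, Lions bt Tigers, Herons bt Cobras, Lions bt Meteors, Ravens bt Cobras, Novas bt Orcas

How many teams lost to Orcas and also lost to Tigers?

Orcas beat: Tigers, Meteors.
Tigers beat: Meteors.
Both beat: Meteors — 1.

1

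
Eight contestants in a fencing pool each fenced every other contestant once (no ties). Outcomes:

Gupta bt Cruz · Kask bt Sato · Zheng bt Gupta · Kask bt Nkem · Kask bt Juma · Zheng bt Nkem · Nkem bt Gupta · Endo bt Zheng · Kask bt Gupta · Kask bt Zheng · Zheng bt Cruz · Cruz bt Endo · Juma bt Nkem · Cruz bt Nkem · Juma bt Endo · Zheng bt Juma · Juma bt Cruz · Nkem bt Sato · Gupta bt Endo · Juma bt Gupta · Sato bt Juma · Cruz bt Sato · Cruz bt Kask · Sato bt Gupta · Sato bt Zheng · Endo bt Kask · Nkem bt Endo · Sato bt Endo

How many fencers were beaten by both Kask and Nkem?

2

Kask beat: Zheng, Gupta, Nkem, Sato, Juma.
Nkem beat: Endo, Gupta, Sato.
Both beat: Gupta, Sato — 2.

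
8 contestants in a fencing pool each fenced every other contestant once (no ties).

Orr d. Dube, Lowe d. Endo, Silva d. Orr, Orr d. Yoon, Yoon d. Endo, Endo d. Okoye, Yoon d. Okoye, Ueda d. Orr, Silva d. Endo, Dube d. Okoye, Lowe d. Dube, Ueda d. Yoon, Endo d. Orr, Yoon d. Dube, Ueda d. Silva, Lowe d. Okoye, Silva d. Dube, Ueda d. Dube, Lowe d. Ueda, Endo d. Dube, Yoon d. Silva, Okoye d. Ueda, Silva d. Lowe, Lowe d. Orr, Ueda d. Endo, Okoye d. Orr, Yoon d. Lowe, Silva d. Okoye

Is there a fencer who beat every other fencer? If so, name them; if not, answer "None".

Highest win total is Yoon with 5 (out of 7 possible).
Yoon lost to Ueda, Orr, so no fencer went undefeated.

None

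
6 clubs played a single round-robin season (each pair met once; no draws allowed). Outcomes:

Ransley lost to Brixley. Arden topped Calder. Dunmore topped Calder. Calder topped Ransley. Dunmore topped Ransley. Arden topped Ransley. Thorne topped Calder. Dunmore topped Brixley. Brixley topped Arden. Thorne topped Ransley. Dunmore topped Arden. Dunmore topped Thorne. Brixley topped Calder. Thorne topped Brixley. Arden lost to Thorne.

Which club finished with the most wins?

Dunmore

Win totals: Dunmore 5, Arden 2, Thorne 4, Calder 1, Ransley 0, Brixley 3.
Dunmore leads with 5 wins (next highest: 4).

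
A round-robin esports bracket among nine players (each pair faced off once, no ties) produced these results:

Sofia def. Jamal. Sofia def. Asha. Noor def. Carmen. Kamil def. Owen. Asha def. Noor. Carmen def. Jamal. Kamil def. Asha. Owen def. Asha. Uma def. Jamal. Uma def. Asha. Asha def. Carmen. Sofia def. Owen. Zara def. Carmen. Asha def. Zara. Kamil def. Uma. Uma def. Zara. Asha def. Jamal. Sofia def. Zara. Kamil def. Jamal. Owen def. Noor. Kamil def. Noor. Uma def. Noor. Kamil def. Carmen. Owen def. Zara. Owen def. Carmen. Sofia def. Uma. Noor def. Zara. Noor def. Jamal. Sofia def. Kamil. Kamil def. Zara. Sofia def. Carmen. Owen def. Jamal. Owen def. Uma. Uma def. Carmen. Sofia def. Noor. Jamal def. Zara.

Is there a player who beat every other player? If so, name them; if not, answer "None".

Sofia

Sofia has 8 wins out of 8 opponents — a perfect record.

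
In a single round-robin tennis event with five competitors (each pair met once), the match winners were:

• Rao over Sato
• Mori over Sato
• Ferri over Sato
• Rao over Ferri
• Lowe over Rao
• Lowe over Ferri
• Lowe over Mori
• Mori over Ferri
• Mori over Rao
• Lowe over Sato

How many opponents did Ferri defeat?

1

Ferri's results: beat Sato; lost to Lowe, Mori, Rao.
That is 1 win.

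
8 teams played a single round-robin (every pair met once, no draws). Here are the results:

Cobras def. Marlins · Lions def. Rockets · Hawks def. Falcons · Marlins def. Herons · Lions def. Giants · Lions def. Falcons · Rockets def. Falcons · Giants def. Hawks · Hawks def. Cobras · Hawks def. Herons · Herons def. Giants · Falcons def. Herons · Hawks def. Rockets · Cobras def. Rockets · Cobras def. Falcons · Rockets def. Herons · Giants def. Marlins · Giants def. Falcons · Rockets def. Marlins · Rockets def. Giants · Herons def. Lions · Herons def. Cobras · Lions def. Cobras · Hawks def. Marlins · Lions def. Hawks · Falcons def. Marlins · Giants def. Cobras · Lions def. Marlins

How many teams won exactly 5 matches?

Win totals: Hawks 5, Falcons 2, Giants 4, Rockets 4, Marlins 1, Lions 6, Cobras 3, Herons 3.
Exactly 5: Hawks — 1 team.

1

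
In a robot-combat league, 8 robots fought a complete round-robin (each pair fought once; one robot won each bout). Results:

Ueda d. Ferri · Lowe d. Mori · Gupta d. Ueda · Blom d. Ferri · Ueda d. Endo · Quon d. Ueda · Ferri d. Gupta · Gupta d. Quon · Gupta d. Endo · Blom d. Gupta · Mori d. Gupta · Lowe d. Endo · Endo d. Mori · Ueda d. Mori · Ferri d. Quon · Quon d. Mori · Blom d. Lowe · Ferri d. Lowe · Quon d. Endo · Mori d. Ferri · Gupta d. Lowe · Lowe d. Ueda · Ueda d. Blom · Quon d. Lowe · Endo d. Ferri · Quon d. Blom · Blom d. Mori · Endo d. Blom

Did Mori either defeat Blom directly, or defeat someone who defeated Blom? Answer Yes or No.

No

Mori did not beat Blom directly.
Mori beat Gupta, Ferri, but each of them lost to Blom. No two-step path.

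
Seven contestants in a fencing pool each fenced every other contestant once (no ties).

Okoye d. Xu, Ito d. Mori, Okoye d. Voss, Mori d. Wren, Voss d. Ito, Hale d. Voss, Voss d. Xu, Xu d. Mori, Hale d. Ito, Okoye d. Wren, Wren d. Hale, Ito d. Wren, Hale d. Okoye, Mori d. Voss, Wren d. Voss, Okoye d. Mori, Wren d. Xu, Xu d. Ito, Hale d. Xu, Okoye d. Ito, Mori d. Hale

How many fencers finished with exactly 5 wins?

Win totals: Okoye 5, Mori 3, Xu 2, Ito 2, Wren 3, Hale 4, Voss 2.
Exactly 5: Okoye — 1 fencer.

1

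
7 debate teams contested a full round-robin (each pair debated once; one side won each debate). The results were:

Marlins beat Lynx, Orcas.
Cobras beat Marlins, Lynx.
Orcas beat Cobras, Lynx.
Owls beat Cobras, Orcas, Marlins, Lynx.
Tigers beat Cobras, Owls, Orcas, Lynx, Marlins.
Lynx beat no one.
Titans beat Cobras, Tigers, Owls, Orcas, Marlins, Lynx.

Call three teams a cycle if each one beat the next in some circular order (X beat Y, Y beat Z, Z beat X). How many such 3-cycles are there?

1

Win totals: Owls 4, Titans 6, Lynx 0, Orcas 2, Tigers 5, Cobras 2, Marlins 2.
A team with w wins dominates both others in C(w,2) triples; summing gives 6 + 15 + 0 + 1 + 10 + 1 + 1 = 34 transitive triples.
Total triples C(7,3) = 35, so cyclic triples = 35 − 34 = 1.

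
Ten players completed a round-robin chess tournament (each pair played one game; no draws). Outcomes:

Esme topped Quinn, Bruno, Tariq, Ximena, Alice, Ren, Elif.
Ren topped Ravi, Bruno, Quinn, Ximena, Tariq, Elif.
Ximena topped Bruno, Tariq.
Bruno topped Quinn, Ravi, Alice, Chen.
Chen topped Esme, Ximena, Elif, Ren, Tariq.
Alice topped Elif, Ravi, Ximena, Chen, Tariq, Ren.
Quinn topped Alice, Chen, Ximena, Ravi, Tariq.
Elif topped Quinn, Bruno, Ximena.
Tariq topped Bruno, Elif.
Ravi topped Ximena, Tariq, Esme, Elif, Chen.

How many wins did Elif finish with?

3

Elif's results: beat Quinn, Ximena, Bruno; lost to Ravi, Tariq, Esme, Chen, Ren, Alice.
That is 3 wins.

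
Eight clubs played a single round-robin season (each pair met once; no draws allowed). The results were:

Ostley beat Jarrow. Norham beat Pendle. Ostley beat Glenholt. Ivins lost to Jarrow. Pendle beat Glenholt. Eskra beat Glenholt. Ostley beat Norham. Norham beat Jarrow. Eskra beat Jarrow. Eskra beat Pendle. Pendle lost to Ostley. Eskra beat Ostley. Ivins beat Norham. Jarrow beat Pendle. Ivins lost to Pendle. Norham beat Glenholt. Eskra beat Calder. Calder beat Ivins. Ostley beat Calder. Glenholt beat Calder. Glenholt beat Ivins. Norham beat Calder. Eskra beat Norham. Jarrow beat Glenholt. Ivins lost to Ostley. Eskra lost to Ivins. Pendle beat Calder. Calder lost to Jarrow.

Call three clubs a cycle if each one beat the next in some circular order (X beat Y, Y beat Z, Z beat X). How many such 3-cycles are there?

Win totals: Jarrow 4, Norham 4, Pendle 3, Ivins 2, Eskra 6, Calder 1, Ostley 6, Glenholt 2.
A club with w wins dominates both others in C(w,2) triples; summing gives 6 + 6 + 3 + 1 + 15 + 0 + 15 + 1 = 47 transitive triples.
Total triples C(8,3) = 56, so cyclic triples = 56 − 47 = 9.

9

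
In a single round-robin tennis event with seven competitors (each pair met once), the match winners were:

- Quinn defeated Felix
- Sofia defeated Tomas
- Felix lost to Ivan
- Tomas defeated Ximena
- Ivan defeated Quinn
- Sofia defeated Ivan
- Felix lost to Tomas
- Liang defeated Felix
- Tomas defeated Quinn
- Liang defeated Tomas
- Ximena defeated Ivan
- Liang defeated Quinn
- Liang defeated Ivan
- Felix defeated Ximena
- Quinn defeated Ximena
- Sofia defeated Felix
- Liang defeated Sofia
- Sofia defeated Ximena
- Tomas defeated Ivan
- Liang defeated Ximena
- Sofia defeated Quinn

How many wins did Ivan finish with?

2

Ivan's results: beat Quinn, Felix; lost to Tomas, Sofia, Liang, Ximena.
That is 2 wins.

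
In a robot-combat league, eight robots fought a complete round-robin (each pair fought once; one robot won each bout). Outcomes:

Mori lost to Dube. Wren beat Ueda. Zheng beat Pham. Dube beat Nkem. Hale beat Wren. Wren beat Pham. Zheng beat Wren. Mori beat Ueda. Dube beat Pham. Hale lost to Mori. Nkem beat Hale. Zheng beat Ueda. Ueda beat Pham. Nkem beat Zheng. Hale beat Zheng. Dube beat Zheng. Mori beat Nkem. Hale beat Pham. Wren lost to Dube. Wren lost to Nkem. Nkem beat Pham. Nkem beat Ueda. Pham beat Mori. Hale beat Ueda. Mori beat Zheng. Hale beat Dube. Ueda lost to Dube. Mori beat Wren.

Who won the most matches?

Win totals: Zheng 3, Ueda 1, Pham 1, Hale 5, Dube 6, Wren 2, Nkem 5, Mori 5.
Dube leads with 6 wins (next highest: 5).

Dube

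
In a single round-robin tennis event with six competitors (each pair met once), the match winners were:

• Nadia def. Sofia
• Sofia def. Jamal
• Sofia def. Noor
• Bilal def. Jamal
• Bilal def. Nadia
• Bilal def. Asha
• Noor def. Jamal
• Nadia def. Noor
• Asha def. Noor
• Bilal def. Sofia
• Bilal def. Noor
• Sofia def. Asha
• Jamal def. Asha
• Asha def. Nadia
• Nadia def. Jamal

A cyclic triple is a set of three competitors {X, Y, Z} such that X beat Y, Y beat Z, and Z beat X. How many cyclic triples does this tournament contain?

3

Of the C(6,3) = 20 triples, the cyclic ones are: {Nadia, Jamal, Asha}; {Nadia, Asha, Sofia}; {Jamal, Asha, Noor}.
That is 3.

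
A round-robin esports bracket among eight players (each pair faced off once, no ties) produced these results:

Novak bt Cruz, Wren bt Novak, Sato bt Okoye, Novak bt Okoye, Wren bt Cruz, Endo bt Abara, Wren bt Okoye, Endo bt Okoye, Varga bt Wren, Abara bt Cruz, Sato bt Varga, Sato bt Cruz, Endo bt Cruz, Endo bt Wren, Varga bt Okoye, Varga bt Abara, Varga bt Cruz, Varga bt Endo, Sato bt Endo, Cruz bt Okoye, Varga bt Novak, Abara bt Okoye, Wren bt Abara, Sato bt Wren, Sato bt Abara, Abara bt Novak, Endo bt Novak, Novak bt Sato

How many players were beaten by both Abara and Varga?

Abara beat: Cruz, Okoye, Novak.
Varga beat: Cruz, Okoye, Endo, Abara, Novak, Wren.
Both beat: Cruz, Okoye, Novak — 3.

3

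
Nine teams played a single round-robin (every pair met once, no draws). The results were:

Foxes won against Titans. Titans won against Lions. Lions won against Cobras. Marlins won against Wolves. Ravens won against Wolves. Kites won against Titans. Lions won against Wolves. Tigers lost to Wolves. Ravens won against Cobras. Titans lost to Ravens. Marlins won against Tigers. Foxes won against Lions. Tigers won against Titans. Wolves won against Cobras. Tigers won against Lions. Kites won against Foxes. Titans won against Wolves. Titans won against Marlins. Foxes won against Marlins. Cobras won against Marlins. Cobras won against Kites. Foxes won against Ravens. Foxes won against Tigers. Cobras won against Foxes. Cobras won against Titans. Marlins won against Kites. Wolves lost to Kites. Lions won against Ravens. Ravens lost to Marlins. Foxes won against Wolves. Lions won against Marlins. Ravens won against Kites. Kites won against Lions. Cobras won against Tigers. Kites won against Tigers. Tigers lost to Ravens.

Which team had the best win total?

Foxes

Win totals: Tigers 2, Foxes 6, Wolves 2, Ravens 5, Kites 5, Titans 3, Lions 4, Cobras 5, Marlins 4.
Foxes leads with 6 wins (next highest: 5).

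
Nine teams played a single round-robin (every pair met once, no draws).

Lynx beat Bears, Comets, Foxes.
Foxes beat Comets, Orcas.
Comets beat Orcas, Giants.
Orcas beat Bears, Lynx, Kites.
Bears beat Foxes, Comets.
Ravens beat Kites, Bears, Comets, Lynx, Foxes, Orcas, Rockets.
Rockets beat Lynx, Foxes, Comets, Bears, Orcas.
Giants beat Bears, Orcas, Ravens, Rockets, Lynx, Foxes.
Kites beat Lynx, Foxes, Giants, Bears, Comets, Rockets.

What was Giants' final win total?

Giants' results: beat Orcas, Foxes, Bears, Ravens, Rockets, Lynx; lost to Kites, Comets.
That is 6 wins.

6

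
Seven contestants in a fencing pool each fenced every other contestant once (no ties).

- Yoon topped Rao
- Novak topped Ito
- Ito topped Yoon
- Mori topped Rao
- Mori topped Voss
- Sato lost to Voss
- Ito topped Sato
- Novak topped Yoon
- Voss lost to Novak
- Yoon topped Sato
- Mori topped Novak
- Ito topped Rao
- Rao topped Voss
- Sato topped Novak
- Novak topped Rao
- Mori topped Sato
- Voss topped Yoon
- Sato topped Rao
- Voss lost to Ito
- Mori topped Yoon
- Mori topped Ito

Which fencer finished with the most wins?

Win totals: Novak 4, Sato 2, Mori 6, Voss 2, Ito 4, Rao 1, Yoon 2.
Mori leads with 6 wins (next highest: 4).

Mori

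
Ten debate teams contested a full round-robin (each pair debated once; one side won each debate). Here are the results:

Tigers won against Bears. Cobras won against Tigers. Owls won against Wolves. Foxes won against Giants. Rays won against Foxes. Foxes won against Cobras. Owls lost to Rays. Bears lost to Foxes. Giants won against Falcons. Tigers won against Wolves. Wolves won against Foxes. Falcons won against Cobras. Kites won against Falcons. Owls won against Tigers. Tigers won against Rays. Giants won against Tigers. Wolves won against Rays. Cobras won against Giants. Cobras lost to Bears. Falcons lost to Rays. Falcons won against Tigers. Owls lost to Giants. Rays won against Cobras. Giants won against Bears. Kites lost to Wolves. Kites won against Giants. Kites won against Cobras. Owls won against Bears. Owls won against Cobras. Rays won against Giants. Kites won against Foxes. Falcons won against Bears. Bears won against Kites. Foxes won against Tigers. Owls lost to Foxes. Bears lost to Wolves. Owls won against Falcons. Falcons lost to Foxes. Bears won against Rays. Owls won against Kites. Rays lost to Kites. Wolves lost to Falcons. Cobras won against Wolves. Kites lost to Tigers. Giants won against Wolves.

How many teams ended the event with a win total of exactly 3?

Win totals: Kites 5, Rays 5, Wolves 4, Foxes 6, Bears 3, Giants 5, Tigers 4, Cobras 3, Owls 6, Falcons 4.
Exactly 3: Bears, Cobras — 2 teams.

2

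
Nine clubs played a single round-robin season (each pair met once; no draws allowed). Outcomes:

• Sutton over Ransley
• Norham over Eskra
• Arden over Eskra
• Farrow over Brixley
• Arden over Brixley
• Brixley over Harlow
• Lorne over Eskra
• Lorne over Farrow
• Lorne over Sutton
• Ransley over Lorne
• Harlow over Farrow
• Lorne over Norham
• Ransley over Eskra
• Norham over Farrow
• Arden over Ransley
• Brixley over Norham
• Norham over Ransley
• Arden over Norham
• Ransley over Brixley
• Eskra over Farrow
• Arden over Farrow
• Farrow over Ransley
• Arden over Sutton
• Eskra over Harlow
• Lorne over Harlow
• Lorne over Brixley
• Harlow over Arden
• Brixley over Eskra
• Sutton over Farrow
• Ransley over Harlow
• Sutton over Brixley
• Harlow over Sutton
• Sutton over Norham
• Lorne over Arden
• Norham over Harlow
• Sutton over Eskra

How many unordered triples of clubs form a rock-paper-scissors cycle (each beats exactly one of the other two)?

18

Win totals: Arden 6, Lorne 7, Norham 4, Ransley 4, Brixley 3, Harlow 3, Farrow 2, Eskra 2, Sutton 5.
A club with w wins dominates both others in C(w,2) triples; summing gives 15 + 21 + 6 + 6 + 3 + 3 + 1 + 1 + 10 = 66 transitive triples.
Total triples C(9,3) = 84, so cyclic triples = 84 − 66 = 18.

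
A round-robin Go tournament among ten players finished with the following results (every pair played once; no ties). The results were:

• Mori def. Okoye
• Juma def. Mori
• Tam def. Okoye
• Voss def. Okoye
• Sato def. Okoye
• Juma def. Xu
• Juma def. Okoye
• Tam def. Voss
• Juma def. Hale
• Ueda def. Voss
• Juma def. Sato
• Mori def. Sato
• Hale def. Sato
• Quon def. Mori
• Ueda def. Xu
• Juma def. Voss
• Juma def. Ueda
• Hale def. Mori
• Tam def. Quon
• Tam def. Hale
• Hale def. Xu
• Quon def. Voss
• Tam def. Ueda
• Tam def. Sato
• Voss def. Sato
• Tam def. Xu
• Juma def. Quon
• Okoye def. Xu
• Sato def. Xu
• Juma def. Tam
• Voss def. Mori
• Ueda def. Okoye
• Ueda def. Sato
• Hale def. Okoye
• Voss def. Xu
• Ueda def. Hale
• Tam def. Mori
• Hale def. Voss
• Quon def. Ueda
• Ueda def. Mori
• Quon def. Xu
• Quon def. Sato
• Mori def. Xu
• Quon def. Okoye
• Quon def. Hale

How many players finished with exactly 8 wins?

Win totals: Tam 8, Sato 2, Hale 5, Quon 7, Ueda 6, Mori 3, Xu 0, Voss 4, Okoye 1, Juma 9.
Exactly 8: Tam — 1 player.

1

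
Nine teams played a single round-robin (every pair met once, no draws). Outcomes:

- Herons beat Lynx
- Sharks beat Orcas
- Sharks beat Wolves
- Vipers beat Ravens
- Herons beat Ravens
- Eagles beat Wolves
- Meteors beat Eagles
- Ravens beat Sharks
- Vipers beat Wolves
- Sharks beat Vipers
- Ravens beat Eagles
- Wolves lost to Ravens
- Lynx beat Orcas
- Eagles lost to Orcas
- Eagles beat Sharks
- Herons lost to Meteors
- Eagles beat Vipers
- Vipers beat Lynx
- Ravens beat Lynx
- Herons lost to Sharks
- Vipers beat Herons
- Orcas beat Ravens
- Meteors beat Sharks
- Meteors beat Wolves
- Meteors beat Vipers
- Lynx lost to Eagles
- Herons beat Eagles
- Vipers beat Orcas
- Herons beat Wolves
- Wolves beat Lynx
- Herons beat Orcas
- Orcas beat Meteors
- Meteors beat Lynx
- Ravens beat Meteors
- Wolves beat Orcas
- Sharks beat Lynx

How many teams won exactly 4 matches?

1

Win totals: Vipers 5, Orcas 3, Sharks 5, Wolves 2, Lynx 1, Eagles 4, Herons 5, Meteors 6, Ravens 5.
Exactly 4: Eagles — 1 team.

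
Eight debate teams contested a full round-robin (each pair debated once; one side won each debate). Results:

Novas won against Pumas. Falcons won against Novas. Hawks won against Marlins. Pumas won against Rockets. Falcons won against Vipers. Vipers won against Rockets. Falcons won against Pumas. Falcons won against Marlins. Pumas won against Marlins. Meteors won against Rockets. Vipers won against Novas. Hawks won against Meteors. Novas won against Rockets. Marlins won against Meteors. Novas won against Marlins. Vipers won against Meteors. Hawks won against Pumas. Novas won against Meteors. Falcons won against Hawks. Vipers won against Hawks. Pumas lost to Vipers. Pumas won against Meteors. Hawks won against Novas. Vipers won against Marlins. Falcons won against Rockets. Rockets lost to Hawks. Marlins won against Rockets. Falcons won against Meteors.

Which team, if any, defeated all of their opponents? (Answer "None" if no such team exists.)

Falcons

Falcons has 7 wins out of 7 opponents — a perfect record.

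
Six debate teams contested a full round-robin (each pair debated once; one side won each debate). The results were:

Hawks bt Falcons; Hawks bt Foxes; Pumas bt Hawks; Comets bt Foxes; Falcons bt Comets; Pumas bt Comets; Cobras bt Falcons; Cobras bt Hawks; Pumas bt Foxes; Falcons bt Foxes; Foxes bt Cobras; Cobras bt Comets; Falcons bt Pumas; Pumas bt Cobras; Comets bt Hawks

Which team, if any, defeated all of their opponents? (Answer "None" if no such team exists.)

None

Highest win total is Pumas with 4 (out of 5 possible).
Pumas lost to Falcons, so no team went undefeated.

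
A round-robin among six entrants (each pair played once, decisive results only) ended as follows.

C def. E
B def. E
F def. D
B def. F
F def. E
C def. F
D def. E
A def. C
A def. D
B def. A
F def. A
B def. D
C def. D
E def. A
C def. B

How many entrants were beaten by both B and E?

1

B beat: A, D, E, F.
E beat: A.
Both beat: A — 1.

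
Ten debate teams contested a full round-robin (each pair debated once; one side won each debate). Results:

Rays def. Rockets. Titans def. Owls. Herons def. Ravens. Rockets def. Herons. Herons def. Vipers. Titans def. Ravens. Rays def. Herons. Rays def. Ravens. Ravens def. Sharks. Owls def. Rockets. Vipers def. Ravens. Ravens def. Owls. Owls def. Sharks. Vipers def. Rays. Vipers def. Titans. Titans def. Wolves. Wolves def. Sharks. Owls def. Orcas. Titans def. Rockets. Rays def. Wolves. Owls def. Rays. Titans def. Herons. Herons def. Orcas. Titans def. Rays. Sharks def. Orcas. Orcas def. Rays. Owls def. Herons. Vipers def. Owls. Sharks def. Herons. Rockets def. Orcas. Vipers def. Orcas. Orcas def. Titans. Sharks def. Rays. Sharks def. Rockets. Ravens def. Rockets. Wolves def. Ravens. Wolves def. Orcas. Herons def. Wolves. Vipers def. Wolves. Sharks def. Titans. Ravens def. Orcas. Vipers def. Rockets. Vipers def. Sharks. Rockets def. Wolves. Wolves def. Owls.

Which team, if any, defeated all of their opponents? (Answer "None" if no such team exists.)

None

Highest win total is Vipers with 8 (out of 9 possible).
Vipers lost to Herons, so no team went undefeated.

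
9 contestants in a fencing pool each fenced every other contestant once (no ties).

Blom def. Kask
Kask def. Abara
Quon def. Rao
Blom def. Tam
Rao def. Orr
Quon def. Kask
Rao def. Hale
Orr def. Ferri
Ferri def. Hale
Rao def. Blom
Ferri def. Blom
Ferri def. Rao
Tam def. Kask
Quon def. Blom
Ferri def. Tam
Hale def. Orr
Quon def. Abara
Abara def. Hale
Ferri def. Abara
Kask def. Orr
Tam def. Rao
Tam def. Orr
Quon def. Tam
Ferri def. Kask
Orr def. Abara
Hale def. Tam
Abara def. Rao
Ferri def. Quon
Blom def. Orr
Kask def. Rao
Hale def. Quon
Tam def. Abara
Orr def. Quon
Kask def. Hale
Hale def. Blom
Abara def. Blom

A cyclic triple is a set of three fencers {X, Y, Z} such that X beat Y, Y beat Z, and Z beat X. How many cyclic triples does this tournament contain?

Win totals: Orr 3, Hale 4, Rao 3, Kask 4, Abara 3, Ferri 7, Tam 4, Quon 5, Blom 3.
A fencer with w wins dominates both others in C(w,2) triples; summing gives 3 + 6 + 3 + 6 + 3 + 21 + 6 + 10 + 3 = 61 transitive triples.
Total triples C(9,3) = 84, so cyclic triples = 84 − 61 = 23.

23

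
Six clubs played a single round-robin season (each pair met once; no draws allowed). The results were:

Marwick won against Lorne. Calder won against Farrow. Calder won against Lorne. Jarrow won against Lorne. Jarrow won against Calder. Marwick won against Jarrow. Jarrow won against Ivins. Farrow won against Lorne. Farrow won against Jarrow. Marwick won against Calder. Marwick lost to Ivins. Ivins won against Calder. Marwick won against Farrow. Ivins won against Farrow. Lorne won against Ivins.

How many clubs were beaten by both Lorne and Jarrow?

Lorne beat: Ivins.
Jarrow beat: Ivins, Calder, Lorne.
Both beat: Ivins — 1.

1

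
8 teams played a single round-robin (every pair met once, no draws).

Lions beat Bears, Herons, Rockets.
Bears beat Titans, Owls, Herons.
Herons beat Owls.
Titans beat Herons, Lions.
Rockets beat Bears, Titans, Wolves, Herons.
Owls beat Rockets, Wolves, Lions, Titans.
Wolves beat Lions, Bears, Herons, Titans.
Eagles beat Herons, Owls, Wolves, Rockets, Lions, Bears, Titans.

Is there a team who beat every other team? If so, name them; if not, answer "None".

Eagles has 7 wins out of 7 opponents — a perfect record.

Eagles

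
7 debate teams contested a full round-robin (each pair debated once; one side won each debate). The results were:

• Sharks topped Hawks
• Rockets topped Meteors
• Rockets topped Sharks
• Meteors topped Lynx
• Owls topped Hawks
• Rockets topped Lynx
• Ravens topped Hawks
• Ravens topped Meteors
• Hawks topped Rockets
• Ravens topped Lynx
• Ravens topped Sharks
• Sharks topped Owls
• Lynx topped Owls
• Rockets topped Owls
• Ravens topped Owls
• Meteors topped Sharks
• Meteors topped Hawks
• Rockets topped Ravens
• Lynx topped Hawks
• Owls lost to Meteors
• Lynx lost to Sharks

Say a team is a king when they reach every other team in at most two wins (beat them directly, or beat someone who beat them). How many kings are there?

Meteors cannot reach Ravens in two steps.
Sharks cannot reach Meteors, Ravens in two steps.
Lynx cannot reach Meteors, Sharks, Ravens in two steps.
Rockets reaches everyone (king).
Hawks reaches everyone (king).
Owls cannot reach Meteors, Sharks, Lynx, Ravens in two steps.
Ravens reaches everyone (king).
Kings: Rockets, Hawks, Ravens — 3.

3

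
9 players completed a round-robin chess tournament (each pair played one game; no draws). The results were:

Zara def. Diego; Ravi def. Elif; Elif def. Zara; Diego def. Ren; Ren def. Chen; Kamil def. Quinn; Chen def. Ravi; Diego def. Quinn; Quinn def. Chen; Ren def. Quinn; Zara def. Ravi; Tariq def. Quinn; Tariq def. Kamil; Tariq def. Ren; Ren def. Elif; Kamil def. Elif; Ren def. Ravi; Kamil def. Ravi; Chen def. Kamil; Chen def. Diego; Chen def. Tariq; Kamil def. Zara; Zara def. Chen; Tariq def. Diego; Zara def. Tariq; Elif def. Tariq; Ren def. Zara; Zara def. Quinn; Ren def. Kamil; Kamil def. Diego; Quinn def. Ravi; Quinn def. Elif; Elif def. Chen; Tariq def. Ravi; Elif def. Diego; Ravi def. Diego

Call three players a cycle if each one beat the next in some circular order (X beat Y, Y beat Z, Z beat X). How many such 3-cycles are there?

22

Win totals: Zara 5, Kamil 5, Ren 6, Elif 4, Chen 4, Tariq 5, Diego 2, Ravi 2, Quinn 3.
A player with w wins dominates both others in C(w,2) triples; summing gives 10 + 10 + 15 + 6 + 6 + 10 + 1 + 1 + 3 = 62 transitive triples.
Total triples C(9,3) = 84, so cyclic triples = 84 − 62 = 22.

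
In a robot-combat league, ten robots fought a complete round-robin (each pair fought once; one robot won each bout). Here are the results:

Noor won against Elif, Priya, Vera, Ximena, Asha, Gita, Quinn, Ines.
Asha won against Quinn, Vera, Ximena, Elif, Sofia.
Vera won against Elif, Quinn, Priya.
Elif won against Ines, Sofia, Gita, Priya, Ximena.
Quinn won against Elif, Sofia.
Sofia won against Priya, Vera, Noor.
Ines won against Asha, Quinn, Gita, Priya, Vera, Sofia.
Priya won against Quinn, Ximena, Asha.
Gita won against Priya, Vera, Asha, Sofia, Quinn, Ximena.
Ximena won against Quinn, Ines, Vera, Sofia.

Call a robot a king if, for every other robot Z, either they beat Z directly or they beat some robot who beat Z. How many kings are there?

7

Priya cannot reach Gita, Noor in two steps.
Gita reaches everyone (king).
Asha reaches everyone (king).
Noor reaches everyone (king).
Ines reaches everyone (king).
Ximena reaches everyone (king).
Quinn cannot reach Asha in two steps.
Elif reaches everyone (king).
Vera cannot reach Noor in two steps.
Sofia reaches everyone (king).
Kings: Gita, Asha, Noor, Ines, Ximena, Elif, Sofia — 7.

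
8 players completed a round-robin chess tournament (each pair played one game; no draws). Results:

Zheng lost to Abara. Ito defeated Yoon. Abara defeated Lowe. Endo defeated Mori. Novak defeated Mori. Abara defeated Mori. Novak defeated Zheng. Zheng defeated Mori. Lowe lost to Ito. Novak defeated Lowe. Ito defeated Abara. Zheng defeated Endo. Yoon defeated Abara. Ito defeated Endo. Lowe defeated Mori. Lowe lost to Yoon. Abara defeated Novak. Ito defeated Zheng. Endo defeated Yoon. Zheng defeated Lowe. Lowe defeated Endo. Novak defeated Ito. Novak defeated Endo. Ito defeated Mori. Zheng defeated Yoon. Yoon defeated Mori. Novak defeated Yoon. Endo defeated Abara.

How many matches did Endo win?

Endo's results: beat Abara, Mori, Yoon; lost to Lowe, Novak, Ito, Zheng.
That is 3 wins.

3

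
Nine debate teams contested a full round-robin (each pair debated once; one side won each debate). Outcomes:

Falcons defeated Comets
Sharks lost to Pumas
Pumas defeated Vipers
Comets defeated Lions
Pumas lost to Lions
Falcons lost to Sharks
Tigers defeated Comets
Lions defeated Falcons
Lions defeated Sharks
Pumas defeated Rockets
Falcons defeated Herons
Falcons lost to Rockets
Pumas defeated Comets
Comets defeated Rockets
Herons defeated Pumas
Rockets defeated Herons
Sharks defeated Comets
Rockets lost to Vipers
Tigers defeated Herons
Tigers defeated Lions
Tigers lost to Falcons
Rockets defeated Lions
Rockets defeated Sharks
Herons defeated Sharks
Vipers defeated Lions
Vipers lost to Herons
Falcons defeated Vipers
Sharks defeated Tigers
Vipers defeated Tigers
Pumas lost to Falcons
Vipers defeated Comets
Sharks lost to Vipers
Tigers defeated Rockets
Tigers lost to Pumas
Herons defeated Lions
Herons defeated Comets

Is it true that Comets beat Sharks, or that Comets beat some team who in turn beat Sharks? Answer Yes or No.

Yes

Comets did not beat Sharks directly.
Comets beat Rockets, Lions. Of those, Rockets beat Sharks.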